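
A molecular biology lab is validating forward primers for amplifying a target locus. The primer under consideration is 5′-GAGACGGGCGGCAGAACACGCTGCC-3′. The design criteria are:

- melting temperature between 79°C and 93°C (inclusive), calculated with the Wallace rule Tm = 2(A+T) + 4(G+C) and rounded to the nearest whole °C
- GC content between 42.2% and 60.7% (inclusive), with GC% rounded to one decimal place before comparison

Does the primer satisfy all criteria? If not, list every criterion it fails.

Fails: GC content.

Base counts: A=6, T=1, G=10, C=8 (length 25).
Tm: Tm = 2·7 + 4·18 = 86°C ✓
GC content: GC 18/25 = 72.0%, outside 42.2–60.7% ✗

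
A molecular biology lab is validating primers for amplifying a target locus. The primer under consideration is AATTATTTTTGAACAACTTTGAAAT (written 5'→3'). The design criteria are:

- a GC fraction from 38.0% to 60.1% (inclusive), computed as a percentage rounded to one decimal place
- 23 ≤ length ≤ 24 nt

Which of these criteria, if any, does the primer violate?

Base counts: A=10, T=11, G=2, C=2 (length 25).
GC content: GC 4/25 = 16.0%, outside 38.0–60.1% ✗
length: length 25, outside 23–24 ✗

Fails: GC content, length.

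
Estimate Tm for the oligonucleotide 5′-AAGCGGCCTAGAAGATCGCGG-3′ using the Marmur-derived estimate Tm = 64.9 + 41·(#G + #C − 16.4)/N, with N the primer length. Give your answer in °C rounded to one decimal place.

Base counts: A=6, T=2, G=8, C=5; G+C = 13, N = 21.
Tm = 64.9 + 41·(13 − 16.4)/21 = 64.9 + -139.40/21 = 58.3°C.

58.3°C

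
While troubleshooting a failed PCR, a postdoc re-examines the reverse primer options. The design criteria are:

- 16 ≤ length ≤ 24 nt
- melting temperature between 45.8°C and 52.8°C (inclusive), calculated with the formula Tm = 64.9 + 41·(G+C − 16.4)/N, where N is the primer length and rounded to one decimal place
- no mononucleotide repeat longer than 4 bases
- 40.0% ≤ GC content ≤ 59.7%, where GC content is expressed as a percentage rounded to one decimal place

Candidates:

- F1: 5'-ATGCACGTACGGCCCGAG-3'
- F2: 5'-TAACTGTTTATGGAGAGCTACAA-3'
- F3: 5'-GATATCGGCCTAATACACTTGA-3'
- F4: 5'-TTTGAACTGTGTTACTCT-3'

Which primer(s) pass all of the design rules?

F1 (18 nt, A=4 T=2 G=6 C=6): length 18 ✓; Tm = 64.9 + 41·(12 − 16.4)/18 = 54.9°C, outside 45.8–52.8°C ✗; longest run = 3 ✓; GC 12/18 = 66.7%, outside 40.0–59.7% ✗ — fails.
F2 (23 nt, A=8 T=7 G=5 C=3): length 23 ✓; Tm = 64.9 + 41·(8 − 16.4)/23 = 49.9°C ✓; longest run = 3 ✓; GC 8/23 = 34.8%, outside 40.0–59.7% ✗ — fails.
F3 (22 nt, A=7 T=6 G=4 C=5): length 22 ✓; Tm = 64.9 + 41·(9 − 16.4)/22 = 51.1°C ✓; longest run = 2 ✓; GC 9/22 = 40.9% ✓ — passes.
F4 (18 nt, A=3 T=9 G=3 C=3): length 18 ✓; Tm = 64.9 + 41·(6 − 16.4)/18 = 41.2°C, outside 45.8–52.8°C ✗; longest run = 3 ✓; GC 6/18 = 33.3%, outside 40.0–59.7% ✗ — fails.

F3 only.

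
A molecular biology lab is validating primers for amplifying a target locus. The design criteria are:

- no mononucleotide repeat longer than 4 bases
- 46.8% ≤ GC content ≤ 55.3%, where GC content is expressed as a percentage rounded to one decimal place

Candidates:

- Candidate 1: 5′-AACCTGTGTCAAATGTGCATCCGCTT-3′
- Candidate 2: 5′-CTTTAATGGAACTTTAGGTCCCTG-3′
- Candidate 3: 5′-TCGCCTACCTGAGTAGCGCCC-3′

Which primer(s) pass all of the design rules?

None of the candidates satisfy all criteria.

Candidate 1 (26 nt, A=6 T=8 G=5 C=7): longest run = 3 ✓; GC 12/26 = 46.2%, outside 46.8–55.3% ✗ — fails.
Candidate 2 (24 nt, A=5 T=9 G=5 C=5): longest run = 3 ✓; GC 10/24 = 41.7%, outside 46.8–55.3% ✗ — fails.
Candidate 3 (21 nt, A=3 T=4 G=5 C=9): longest run = 3 ✓; GC 14/21 = 66.7%, outside 46.8–55.3% ✗ — fails.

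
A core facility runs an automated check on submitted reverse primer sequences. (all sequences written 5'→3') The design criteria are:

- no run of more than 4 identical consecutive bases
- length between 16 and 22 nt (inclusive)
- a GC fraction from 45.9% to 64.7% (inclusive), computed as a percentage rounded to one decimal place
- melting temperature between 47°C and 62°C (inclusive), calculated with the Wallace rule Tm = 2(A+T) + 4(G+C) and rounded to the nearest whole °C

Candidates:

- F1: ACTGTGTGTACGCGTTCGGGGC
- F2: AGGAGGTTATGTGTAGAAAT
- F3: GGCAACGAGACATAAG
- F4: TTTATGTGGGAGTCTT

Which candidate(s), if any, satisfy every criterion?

F3 only.

F1 (22 nt, A=2 T=6 G=9 C=5): longest run = 4 ✓; length 22 ✓; GC 14/22 = 63.6% ✓; Tm = 2·8 + 4·14 = 72°C, outside 47–62°C ✗ — fails.
F2 (20 nt, A=7 T=6 G=7 C=0): longest run = 3 ✓; length 20 ✓; GC 7/20 = 35.0%, outside 45.9–64.7% ✗; Tm = 2·13 + 4·7 = 54°C ✓ — fails.
F3 (16 nt, A=7 T=1 G=5 C=3): longest run = 2 ✓; length 16 ✓; GC 8/16 = 50.0% ✓; Tm = 2·8 + 4·8 = 48°C ✓ — passes.
F4 (16 nt, A=2 T=8 G=5 C=1): longest run = 3 ✓; length 16 ✓; GC 6/16 = 37.5%, outside 45.9–64.7% ✗; Tm = 2·10 + 4·6 = 44°C, outside 47–62°C ✗ — fails.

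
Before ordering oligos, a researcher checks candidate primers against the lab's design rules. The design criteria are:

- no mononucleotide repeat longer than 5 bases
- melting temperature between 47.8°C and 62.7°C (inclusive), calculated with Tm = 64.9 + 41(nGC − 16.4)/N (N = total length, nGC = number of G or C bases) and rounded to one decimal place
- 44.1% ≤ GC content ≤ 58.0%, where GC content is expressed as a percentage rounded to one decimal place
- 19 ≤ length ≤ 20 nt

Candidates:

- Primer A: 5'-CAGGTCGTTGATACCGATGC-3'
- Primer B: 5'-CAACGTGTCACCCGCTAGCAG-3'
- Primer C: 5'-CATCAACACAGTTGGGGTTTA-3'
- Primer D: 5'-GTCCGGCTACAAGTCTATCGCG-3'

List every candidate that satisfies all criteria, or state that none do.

Primer A only.

Primer A (20 nt, A=4 T=5 G=6 C=5): longest run = 2 ✓; Tm = 64.9 + 41·(11 − 16.4)/20 = 53.8°C ✓; GC 11/20 = 55.0% ✓; length 20 ✓ — passes.
Primer B (21 nt, A=5 T=3 G=5 C=8): longest run = 3 ✓; Tm = 64.9 + 41·(13 − 16.4)/21 = 58.3°C ✓; GC 13/21 = 61.9%, outside 44.1–58.0% ✗; length 21, outside 19–20 ✗ — fails.
Primer C (21 nt, A=6 T=6 G=5 C=4): longest run = 4 ✓; Tm = 64.9 + 41·(9 − 16.4)/21 = 50.5°C ✓; GC 9/21 = 42.9%, outside 44.1–58.0% ✗; length 21, outside 19–20 ✗ — fails.
Primer D (22 nt, A=4 T=5 G=6 C=7): longest run = 2 ✓; Tm = 64.9 + 41·(13 − 16.4)/22 = 58.6°C ✓; GC 13/22 = 59.1%, outside 44.1–58.0% ✗; length 22, outside 19–20 ✗ — fails.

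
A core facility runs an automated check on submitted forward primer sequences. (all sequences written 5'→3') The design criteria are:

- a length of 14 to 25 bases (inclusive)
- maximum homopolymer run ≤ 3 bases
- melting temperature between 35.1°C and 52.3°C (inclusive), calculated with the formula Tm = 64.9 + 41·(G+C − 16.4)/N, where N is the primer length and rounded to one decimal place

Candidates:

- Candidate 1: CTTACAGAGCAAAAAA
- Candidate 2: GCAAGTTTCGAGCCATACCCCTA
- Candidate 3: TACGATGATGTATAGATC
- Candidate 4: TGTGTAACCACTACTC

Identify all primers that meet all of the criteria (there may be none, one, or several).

Candidate 3 and Candidate 4.

Candidate 1 (16 nt, A=9 T=2 G=2 C=3): length 16 ✓; longest run = 6, exceeds 3 ✗; Tm = 64.9 + 41·(5 − 16.4)/16 = 35.7°C ✓ — fails.
Candidate 2 (23 nt, A=6 T=5 G=4 C=8): length 23 ✓; longest run = 4, exceeds 3 ✗; Tm = 64.9 + 41·(12 − 16.4)/23 = 57.1°C, outside 35.1–52.3°C ✗ — fails.
Candidate 3 (18 nt, A=6 T=6 G=4 C=2): length 18 ✓; longest run = 1 ✓; Tm = 64.9 + 41·(6 − 16.4)/18 = 41.2°C ✓ — passes.
Candidate 4 (16 nt, A=4 T=5 G=2 C=5): length 16 ✓; longest run = 2 ✓; Tm = 64.9 + 41·(7 − 16.4)/16 = 40.8°C ✓ — passes.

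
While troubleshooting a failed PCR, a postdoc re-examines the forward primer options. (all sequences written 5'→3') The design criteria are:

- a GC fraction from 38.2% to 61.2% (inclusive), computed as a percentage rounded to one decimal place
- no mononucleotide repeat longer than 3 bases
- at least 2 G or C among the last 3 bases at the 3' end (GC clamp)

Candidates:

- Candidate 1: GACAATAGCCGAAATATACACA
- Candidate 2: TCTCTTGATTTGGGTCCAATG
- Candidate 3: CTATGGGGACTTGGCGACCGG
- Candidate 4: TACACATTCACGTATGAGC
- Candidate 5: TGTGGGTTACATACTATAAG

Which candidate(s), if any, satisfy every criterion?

Candidate 1 (22 nt, A=11 T=3 G=3 C=5): GC 8/22 = 36.4%, outside 38.2–61.2% ✗; longest run = 3 ✓; 3' end ACA has 1 G/C, need ≥2 ✗ — fails.
Candidate 2 (21 nt, A=3 T=9 G=5 C=4): GC 9/21 = 42.9% ✓; longest run = 3 ✓; 3' end ATG has 1 G/C, need ≥2 ✗ — fails.
Candidate 3 (21 nt, A=3 T=4 G=9 C=5): GC 14/21 = 66.7%, outside 38.2–61.2% ✗; longest run = 4, exceeds 3 ✗; 3' end CGG has 3 G/C ✓ — fails.
Candidate 4 (19 nt, A=6 T=5 G=3 C=5): GC 8/19 = 42.1% ✓; longest run = 2 ✓; 3' end AGC has 2 G/C ✓ — passes.
Candidate 5 (20 nt, A=6 T=7 G=5 C=2): GC 7/20 = 35.0%, outside 38.2–61.2% ✗; longest run = 3 ✓; 3' end AAG has 1 G/C, need ≥2 ✗ — fails.

Candidate 4 only.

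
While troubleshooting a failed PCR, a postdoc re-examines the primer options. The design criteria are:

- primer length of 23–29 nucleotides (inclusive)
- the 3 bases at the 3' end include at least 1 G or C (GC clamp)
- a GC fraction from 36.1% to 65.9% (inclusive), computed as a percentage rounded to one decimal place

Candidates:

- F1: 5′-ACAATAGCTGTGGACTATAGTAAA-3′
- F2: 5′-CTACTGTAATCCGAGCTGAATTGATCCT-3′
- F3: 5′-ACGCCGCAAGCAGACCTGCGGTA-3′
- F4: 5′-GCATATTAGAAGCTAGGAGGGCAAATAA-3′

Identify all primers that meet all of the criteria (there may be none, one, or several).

F2 and F3.

F1 (24 nt, A=10 T=6 G=5 C=3): length 24 ✓; 3' end AAA has 0 G/C, need ≥1 ✗; GC 8/24 = 33.3%, outside 36.1–65.9% ✗ — fails.
F2 (28 nt, A=7 T=9 G=5 C=7): length 28 ✓; 3' end CCT has 2 G/C ✓; GC 12/28 = 42.9% ✓ — passes.
F3 (23 nt, A=6 T=2 G=7 C=8): length 23 ✓; 3' end GTA has 1 G/C ✓; GC 15/23 = 65.2% ✓ — passes.
F4 (28 nt, A=12 T=5 G=8 C=3): length 28 ✓; 3' end TAA has 0 G/C, need ≥1 ✗; GC 11/28 = 39.3% ✓ — fails.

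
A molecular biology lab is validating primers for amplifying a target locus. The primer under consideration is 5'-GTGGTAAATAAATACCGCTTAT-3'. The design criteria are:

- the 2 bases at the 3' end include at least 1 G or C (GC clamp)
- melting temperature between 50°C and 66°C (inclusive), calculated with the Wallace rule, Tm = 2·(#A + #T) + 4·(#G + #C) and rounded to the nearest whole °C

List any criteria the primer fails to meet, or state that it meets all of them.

Fails: GC clamp.

Base counts: A=8, T=7, G=4, C=3 (length 22).
GC clamp: 3' end AT has 0 G/C, need ≥1 ✗
Tm: Tm = 2·15 + 4·7 = 58°C ✓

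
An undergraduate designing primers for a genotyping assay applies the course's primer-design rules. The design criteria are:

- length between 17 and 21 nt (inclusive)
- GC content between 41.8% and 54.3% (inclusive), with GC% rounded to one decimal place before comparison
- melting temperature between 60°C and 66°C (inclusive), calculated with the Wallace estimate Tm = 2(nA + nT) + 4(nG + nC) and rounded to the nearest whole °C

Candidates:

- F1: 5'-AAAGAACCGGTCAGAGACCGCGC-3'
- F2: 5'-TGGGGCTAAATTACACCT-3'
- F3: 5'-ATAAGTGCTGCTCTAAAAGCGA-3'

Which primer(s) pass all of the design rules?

None of the candidates satisfy all criteria.

F1 (23 nt, A=8 T=1 G=7 C=7): length 23, outside 17–21 ✗; GC 14/23 = 60.9%, outside 41.8–54.3% ✗; Tm = 2·9 + 4·14 = 74°C, outside 60–66°C ✗ — fails.
F2 (18 nt, A=5 T=5 G=4 C=4): length 18 ✓; GC 8/18 = 44.4% ✓; Tm = 2·10 + 4·8 = 52°C, outside 60–66°C ✗ — fails.
F3 (22 nt, A=8 T=5 G=5 C=4): length 22, outside 17–21 ✗; GC 9/22 = 40.9%, outside 41.8–54.3% ✗; Tm = 2·13 + 4·9 = 62°C ✓ — fails.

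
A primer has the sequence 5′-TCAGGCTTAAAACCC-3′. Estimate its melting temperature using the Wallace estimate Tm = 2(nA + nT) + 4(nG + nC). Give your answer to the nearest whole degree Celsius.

Base counts: A=5, T=3, G=2, C=5 (length 15).
Tm = 2·(5+3) + 4·(2+5) = 2·8 + 4·7 = 16 + 28 = 44°C.

44°C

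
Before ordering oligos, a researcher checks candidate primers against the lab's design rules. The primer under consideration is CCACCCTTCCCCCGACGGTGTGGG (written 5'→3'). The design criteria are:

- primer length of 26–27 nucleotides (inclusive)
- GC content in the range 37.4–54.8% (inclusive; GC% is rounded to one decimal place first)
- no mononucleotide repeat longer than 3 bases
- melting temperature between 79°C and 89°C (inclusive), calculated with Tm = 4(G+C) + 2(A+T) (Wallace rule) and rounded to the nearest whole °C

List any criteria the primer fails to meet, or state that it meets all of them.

Fails: length, GC content, homopolymer run.

Base counts: A=2, T=4, G=7, C=11 (length 24).
length: length 24, outside 26–27 ✗
GC content: GC 18/24 = 75.0%, outside 37.4–54.8% ✗
homopolymer run: longest run = 5, exceeds 3 ✗
Tm: Tm = 2·6 + 4·18 = 84°C ✓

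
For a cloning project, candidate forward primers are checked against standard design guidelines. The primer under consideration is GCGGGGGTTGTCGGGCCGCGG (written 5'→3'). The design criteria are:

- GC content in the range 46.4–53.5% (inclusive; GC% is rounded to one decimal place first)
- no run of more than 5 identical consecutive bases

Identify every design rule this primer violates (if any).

Base counts: A=0, T=3, G=13, C=5 (length 21).
GC content: GC 18/21 = 85.7%, outside 46.4–53.5% ✗
homopolymer run: longest run = 5 ✓

Fails: GC content.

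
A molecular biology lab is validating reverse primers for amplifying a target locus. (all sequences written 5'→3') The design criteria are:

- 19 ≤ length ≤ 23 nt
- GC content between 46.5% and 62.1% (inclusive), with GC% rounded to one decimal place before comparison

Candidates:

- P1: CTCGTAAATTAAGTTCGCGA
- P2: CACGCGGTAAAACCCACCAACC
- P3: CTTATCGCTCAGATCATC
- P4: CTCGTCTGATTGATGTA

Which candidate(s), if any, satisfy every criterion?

P1 (20 nt, A=6 T=6 G=4 C=4): length 20 ✓; GC 8/20 = 40.0%, outside 46.5–62.1% ✗ — fails.
P2 (22 nt, A=8 T=1 G=3 C=10): length 22 ✓; GC 13/22 = 59.1% ✓ — passes.
P3 (18 nt, A=4 T=6 G=2 C=6): length 18, outside 19–23 ✗; GC 8/18 = 44.4%, outside 46.5–62.1% ✗ — fails.
P4 (17 nt, A=3 T=7 G=4 C=3): length 17, outside 19–23 ✗; GC 7/17 = 41.2%, outside 46.5–62.1% ✗ — fails.

P2 only.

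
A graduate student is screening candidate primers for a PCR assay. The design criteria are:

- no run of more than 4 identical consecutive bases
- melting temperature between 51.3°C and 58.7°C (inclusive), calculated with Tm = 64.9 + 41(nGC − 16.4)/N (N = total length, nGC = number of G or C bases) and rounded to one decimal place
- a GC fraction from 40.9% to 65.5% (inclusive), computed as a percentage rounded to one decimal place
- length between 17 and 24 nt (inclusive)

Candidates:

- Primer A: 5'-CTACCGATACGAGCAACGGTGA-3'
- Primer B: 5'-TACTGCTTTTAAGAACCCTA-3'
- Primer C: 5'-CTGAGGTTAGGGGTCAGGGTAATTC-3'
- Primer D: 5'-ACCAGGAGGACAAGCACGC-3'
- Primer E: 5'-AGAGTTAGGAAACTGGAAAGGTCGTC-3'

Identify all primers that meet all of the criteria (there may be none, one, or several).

Primer A and Primer D.

Primer A (22 nt, A=7 T=3 G=6 C=6): longest run = 2 ✓; Tm = 64.9 + 41·(12 − 16.4)/22 = 56.7°C ✓; GC 12/22 = 54.5% ✓; length 22 ✓ — passes.
Primer B (20 nt, A=6 T=7 G=2 C=5): longest run = 4 ✓; Tm = 64.9 + 41·(7 − 16.4)/20 = 45.6°C, outside 51.3–58.7°C ✗; GC 7/20 = 35.0%, outside 40.9–65.5% ✗; length 20 ✓ — fails.
Primer C (25 nt, A=5 T=7 G=10 C=3): longest run = 4 ✓; Tm = 64.9 + 41·(13 − 16.4)/25 = 59.3°C, outside 51.3–58.7°C ✗; GC 13/25 = 52.0% ✓; length 25, outside 17–24 ✗ — fails.
Primer D (19 nt, A=7 T=0 G=6 C=6): longest run = 2 ✓; Tm = 64.9 + 41·(12 − 16.4)/19 = 55.4°C ✓; GC 12/19 = 63.2% ✓; length 19 ✓ — passes.
Primer E (26 nt, A=9 T=5 G=9 C=3): longest run = 3 ✓; Tm = 64.9 + 41·(12 − 16.4)/26 = 58.0°C ✓; GC 12/26 = 46.2% ✓; length 26, outside 17–24 ✗ — fails.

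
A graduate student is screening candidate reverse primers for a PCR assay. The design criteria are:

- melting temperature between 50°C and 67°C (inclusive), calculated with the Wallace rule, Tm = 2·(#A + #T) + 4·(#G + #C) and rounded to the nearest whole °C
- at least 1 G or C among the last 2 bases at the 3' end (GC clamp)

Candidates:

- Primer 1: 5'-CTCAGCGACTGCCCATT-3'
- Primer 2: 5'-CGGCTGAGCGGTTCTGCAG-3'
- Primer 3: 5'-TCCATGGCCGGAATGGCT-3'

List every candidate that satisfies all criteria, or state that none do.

Primer 1 (17 nt, A=3 T=4 G=3 C=7): Tm = 2·7 + 4·10 = 54°C ✓; 3' end TT has 0 G/C, need ≥1 ✗ — fails.
Primer 2 (19 nt, A=2 T=4 G=8 C=5): Tm = 2·6 + 4·13 = 64°C ✓; 3' end AG has 1 G/C ✓ — passes.
Primer 3 (18 nt, A=3 T=4 G=6 C=5): Tm = 2·7 + 4·11 = 58°C ✓; 3' end CT has 1 G/C ✓ — passes.

Primer 2 and Primer 3.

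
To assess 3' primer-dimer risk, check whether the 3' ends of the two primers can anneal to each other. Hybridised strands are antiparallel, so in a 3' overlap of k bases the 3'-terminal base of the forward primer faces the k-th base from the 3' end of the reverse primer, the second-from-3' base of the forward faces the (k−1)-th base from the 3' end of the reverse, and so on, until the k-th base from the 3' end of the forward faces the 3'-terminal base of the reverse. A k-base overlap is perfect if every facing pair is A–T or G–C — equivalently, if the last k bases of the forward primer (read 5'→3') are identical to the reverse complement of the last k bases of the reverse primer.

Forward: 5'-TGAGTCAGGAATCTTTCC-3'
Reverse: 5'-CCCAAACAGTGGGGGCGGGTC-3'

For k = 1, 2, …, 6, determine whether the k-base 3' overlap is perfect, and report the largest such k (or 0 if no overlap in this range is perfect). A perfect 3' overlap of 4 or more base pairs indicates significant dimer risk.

Last 6 bases (5'→3') — forward …CTTTCC, reverse …CGGGTC.
Reverse complement of the reverse primer's last 6 bases: GACCCG; its first k bases are the reverse complement of the reverse primer's last k bases, so a perfect k-base overlap needs the forward primer's last k bases to equal them.
Comparing (forward last k vs required): k=1: C vs G ✗; k=2: CC vs GA ✗; k=3: TCC vs GAC ✗; k=4: TTCC vs GACC ✗; k=5: TTTCC vs GACCC ✗; k=6: CTTTCC vs GACCCG ✗.
No overlap length from 1 to 6 is perfect, so the longest perfect 3' overlap is 0.

Longest perfect overlap: 0 complementary base pairs; below the dimer-risk threshold (threshold 4).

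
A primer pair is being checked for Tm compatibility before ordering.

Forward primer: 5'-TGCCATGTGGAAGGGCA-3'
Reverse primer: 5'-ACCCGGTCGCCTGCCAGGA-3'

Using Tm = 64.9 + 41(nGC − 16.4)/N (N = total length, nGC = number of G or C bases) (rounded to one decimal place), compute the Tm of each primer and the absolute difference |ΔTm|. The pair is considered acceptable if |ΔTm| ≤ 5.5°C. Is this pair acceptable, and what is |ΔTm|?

|ΔTm| = 10.2°C; the pair is not acceptable.

Forward: G+C = 10, N = 17 → Tm = 64.9 + 41·(10 − 16.4)/17 = 49.5°C.
Reverse: G+C = 14, N = 19 → Tm = 64.9 + 41·(14 − 16.4)/19 = 59.7°C.
|ΔTm| = |49.5 − 59.7| = 10.2°C, > 5.5°C.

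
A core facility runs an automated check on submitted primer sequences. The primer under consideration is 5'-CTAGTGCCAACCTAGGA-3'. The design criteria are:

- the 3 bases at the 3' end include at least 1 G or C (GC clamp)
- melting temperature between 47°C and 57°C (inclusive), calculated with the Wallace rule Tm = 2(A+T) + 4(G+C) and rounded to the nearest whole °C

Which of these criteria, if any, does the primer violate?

Meets all criteria.

Base counts: A=5, T=3, G=4, C=5 (length 17).
GC clamp: 3' end GGA has 2 G/C ✓
Tm: Tm = 2·8 + 4·9 = 52°C ✓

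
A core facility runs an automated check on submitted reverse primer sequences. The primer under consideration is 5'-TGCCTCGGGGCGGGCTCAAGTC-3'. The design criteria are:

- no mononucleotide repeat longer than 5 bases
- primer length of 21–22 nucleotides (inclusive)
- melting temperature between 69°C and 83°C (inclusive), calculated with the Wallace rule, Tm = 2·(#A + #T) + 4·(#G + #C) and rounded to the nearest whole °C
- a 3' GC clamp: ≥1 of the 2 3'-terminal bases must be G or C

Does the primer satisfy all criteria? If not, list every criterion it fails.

Base counts: A=2, T=4, G=9, C=7 (length 22).
homopolymer run: longest run = 4 ✓
length: length 22 ✓
Tm: Tm = 2·6 + 4·16 = 76°C ✓
GC clamp: 3' end TC has 1 G/C ✓

Meets all criteria.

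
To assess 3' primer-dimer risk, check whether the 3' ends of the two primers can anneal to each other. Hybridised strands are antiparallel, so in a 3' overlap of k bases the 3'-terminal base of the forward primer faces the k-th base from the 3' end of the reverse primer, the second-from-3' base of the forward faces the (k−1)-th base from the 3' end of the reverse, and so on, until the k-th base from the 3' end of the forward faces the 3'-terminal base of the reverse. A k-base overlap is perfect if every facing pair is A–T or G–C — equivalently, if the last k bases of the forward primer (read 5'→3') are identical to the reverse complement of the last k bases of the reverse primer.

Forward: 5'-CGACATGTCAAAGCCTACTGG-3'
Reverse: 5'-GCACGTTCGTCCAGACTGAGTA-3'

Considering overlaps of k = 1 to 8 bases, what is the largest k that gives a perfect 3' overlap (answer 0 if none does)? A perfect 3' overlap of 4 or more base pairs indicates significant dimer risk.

Last 8 bases (5'→3') — forward …CCTACTGG, reverse …ACTGAGTA.
Reverse complement of the reverse primer's last 8 bases: TACTCAGT; its first k bases are the reverse complement of the reverse primer's last k bases, so a perfect k-base overlap needs the forward primer's last k bases to equal them.
Comparing (forward last k vs required): k=1: G vs T ✗; k=2: GG vs TA ✗; k=3: TGG vs TAC ✗; k=4: CTGG vs TACT ✗; k=5: ACTGG vs TACTC ✗; k=6: TACTGG vs TACTCA ✗; k=7: CTACTGG vs TACTCAG ✗; k=8: CCTACTGG vs TACTCAGT ✗.
No overlap length from 1 to 8 is perfect, so the longest perfect 3' overlap is 0.

Longest perfect overlap: 0 complementary base pairs; below the dimer-risk threshold (threshold 4).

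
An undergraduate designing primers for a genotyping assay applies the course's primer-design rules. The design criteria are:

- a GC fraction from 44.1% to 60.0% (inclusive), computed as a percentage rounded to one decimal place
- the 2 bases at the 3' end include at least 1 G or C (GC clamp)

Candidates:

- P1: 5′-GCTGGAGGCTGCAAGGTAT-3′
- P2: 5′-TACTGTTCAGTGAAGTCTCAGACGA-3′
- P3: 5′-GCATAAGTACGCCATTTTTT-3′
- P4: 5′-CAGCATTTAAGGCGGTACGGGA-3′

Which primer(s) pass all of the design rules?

P1 (19 nt, A=4 T=4 G=8 C=3): GC 11/19 = 57.9% ✓; 3' end AT has 0 G/C, need ≥1 ✗ — fails.
P2 (25 nt, A=7 T=7 G=6 C=5): GC 11/25 = 44.0%, outside 44.1–60.0% ✗; 3' end GA has 1 G/C ✓ — fails.
P3 (20 nt, A=5 T=8 G=3 C=4): GC 7/20 = 35.0%, outside 44.1–60.0% ✗; 3' end TT has 0 G/C, need ≥1 ✗ — fails.
P4 (22 nt, A=6 T=4 G=8 C=4): GC 12/22 = 54.5% ✓; 3' end GA has 1 G/C ✓ — passes.

P4 only.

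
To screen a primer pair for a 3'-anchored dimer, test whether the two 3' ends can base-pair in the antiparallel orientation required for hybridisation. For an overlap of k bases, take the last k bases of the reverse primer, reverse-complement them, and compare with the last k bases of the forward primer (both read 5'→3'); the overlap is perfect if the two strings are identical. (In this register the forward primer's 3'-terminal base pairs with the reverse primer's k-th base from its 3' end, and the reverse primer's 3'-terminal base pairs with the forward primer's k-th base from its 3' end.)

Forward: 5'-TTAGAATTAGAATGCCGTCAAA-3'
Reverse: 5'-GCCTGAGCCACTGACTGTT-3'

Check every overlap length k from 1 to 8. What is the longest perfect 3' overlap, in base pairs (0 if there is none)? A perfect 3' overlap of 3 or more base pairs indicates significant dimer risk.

Last 8 bases (5'→3') — forward …CCGTCAAA, reverse …TGACTGTT.
Reverse complement of the reverse primer's last 8 bases: AACAGTCA; its first k bases are the reverse complement of the reverse primer's last k bases, so a perfect k-base overlap needs the forward primer's last k bases to equal them.
Comparing (forward last k vs required): k=1: A vs A ✓; k=2: AA vs AA ✓; k=3: AAA vs AAC ✗; k=4: CAAA vs AACA ✗; k=5: TCAAA vs AACAG ✗; k=6: GTCAAA vs AACAGT ✗; k=7: CGTCAAA vs AACAGTC ✗; k=8: CCGTCAAA vs AACAGTCA ✗.
Perfect overlaps at k = 1, 2; the largest is 2.

Longest perfect overlap: 2 complementary base pairs; below the dimer-risk threshold (threshold 3).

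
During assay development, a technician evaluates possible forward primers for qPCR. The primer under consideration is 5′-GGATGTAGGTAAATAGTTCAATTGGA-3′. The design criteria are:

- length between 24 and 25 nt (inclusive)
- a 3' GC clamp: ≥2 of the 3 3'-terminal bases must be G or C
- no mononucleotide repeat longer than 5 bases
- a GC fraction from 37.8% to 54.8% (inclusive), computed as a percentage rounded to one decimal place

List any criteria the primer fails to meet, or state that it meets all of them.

Base counts: A=9, T=8, G=8, C=1 (length 26).
length: length 26, outside 24–25 ✗
GC clamp: 3' end GGA has 2 G/C ✓
homopolymer run: longest run = 3 ✓
GC content: GC 9/26 = 34.6%, outside 37.8–54.8% ✗

Fails: length, GC content.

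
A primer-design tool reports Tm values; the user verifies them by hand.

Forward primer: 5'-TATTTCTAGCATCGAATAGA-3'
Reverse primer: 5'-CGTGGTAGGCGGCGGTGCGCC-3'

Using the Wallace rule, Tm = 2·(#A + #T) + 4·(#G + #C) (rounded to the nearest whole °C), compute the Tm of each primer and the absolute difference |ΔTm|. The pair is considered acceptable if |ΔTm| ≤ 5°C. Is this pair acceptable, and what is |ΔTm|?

|ΔTm| = 24°C; the pair is not acceptable.

Forward: A=7 T=7 G=3 C=3 → Tm = 2·14 + 4·6 = 52°C.
Reverse: A=1 T=3 G=11 C=6 → Tm = 2·4 + 4·17 = 76°C.
|ΔTm| = |52 − 76| = 24°C, > 5°C.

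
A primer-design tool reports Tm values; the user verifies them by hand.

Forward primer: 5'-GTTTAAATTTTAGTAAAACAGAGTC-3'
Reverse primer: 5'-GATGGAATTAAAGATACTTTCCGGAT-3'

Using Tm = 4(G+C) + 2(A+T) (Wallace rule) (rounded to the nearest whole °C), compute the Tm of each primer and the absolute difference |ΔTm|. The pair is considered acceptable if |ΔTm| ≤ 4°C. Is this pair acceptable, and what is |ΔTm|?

|ΔTm| = 8°C; the pair is not acceptable.

Forward: A=10 T=9 G=4 C=2 → Tm = 2·19 + 4·6 = 62°C.
Reverse: A=9 T=8 G=6 C=3 → Tm = 2·17 + 4·9 = 70°C.
|ΔTm| = |62 − 70| = 8°C, > 4°C.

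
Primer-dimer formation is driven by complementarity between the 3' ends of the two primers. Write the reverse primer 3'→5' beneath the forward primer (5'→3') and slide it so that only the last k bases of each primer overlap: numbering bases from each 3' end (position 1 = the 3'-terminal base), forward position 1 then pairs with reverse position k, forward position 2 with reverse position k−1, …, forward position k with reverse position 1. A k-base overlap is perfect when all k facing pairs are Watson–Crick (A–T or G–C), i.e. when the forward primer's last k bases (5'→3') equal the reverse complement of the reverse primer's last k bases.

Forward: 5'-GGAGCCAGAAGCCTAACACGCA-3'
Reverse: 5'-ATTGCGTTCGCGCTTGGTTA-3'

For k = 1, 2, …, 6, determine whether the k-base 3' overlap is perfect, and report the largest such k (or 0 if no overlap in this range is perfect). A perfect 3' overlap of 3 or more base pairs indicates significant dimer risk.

Longest perfect overlap: 0 complementary base pairs; below the dimer-risk threshold (threshold 3).

Last 6 bases (5'→3') — forward …CACGCA, reverse …TGGTTA.
Reverse complement of the reverse primer's last 6 bases: TAACCA; its first k bases are the reverse complement of the reverse primer's last k bases, so a perfect k-base overlap needs the forward primer's last k bases to equal them.
Comparing (forward last k vs required): k=1: A vs T ✗; k=2: CA vs TA ✗; k=3: GCA vs TAA ✗; k=4: CGCA vs TAAC ✗; k=5: ACGCA vs TAACC ✗; k=6: CACGCA vs TAACCA ✗.
No overlap length from 1 to 6 is perfect, so the longest perfect 3' overlap is 0.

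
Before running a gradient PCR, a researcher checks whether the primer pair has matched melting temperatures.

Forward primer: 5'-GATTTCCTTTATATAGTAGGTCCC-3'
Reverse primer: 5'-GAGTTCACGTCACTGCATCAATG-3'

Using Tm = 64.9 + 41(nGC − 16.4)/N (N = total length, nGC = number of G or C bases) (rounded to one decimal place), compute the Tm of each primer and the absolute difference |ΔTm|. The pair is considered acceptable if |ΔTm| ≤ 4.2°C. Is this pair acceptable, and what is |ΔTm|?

|ΔTm| = 3.0°C; the pair is acceptable.

Forward: G+C = 9, N = 24 → Tm = 64.9 + 41·(9 − 16.4)/24 = 52.3°C.
Reverse: G+C = 11, N = 23 → Tm = 64.9 + 41·(11 − 16.4)/23 = 55.3°C.
|ΔTm| = |52.3 − 55.3| = 3.0°C, ≤ 4.2°C.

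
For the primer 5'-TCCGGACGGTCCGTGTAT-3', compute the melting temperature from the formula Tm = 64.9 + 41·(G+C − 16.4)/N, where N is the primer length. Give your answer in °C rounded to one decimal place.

52.6°C

Base counts: A=2, T=5, G=6, C=5; G+C = 11, N = 18.
Tm = 64.9 + 41·(11 − 16.4)/18 = 64.9 + -221.40/18 = 52.6°C.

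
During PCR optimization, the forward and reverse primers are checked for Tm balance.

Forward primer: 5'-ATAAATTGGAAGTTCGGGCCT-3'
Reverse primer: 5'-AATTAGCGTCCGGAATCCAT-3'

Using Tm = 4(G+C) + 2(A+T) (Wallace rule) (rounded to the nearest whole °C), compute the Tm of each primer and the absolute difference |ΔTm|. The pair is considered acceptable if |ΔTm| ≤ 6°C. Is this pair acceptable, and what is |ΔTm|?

Forward: A=6 T=6 G=6 C=3 → Tm = 2·12 + 4·9 = 60°C.
Reverse: A=6 T=5 G=4 C=5 → Tm = 2·11 + 4·9 = 58°C.
|ΔTm| = |60 − 58| = 2°C, ≤ 6°C.

|ΔTm| = 2°C; the pair is acceptable.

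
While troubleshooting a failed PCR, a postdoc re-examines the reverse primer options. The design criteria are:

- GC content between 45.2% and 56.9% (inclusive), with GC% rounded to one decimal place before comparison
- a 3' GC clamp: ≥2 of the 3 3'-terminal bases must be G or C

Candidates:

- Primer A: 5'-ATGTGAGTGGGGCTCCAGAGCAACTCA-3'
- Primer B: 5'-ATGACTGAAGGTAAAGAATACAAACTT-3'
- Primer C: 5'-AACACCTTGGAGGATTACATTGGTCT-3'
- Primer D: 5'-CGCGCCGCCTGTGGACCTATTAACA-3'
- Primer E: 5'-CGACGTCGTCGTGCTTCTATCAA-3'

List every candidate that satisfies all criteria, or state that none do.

Primer A (27 nt, A=7 T=5 G=9 C=6): GC 15/27 = 55.6% ✓; 3' end TCA has 1 G/C, need ≥2 ✗ — fails.
Primer B (27 nt, A=13 T=6 G=5 C=3): GC 8/27 = 29.6%, outside 45.2–56.9% ✗; 3' end CTT has 1 G/C, need ≥2 ✗ — fails.
Primer C (26 nt, A=7 T=8 G=6 C=5): GC 11/26 = 42.3%, outside 45.2–56.9% ✗; 3' end TCT has 1 G/C, need ≥2 ✗ — fails.
Primer D (25 nt, A=5 T=5 G=6 C=9): GC 15/25 = 60.0%, outside 45.2–56.9% ✗; 3' end ACA has 1 G/C, need ≥2 ✗ — fails.
Primer E (23 nt, A=4 T=7 G=5 C=7): GC 12/23 = 52.2% ✓; 3' end CAA has 1 G/C, need ≥2 ✗ — fails.

None of the candidates satisfy all criteria.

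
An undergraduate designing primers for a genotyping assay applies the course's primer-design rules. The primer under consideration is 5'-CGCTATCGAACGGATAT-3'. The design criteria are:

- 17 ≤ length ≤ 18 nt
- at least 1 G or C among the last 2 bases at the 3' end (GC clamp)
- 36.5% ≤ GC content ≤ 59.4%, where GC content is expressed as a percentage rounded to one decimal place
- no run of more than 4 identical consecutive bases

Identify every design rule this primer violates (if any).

Fails: GC clamp.

Base counts: A=5, T=4, G=4, C=4 (length 17).
length: length 17 ✓
GC clamp: 3' end AT has 0 G/C, need ≥1 ✗
GC content: GC 8/17 = 47.1% ✓
homopolymer run: longest run = 2 ✓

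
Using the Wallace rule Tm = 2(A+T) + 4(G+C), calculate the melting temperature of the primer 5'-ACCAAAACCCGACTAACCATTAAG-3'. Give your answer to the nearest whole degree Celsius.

68°C

Base counts: A=11, T=3, G=2, C=8 (length 24).
Tm = 2·(11+3) + 4·(2+8) = 2·14 + 4·10 = 28 + 40 = 68°C.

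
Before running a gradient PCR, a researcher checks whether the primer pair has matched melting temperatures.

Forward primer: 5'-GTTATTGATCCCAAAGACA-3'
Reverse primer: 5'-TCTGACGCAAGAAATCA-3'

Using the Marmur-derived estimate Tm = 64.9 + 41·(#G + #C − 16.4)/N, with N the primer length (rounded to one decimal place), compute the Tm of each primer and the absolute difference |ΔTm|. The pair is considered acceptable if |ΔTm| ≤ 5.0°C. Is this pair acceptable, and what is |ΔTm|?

|ΔTm| = 2.4°C; the pair is acceptable.

Forward: G+C = 7, N = 19 → Tm = 64.9 + 41·(7 − 16.4)/19 = 44.6°C.
Reverse: G+C = 7, N = 17 → Tm = 64.9 + 41·(7 − 16.4)/17 = 42.2°C.
|ΔTm| = |44.6 − 42.2| = 2.4°C, ≤ 5.0°C.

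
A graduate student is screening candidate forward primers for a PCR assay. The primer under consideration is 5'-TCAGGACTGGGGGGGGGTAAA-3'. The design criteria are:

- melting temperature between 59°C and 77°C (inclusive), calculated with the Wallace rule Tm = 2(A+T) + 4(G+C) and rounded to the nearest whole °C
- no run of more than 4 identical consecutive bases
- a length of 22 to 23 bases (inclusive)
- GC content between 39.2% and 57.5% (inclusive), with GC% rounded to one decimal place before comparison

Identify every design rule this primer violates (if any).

Base counts: A=5, T=3, G=11, C=2 (length 21).
Tm: Tm = 2·8 + 4·13 = 68°C ✓
homopolymer run: longest run = 9, exceeds 4 ✗
length: length 21, outside 22–23 ✗
GC content: GC 13/21 = 61.9%, outside 39.2–57.5% ✗

Fails: homopolymer run, length, GC content.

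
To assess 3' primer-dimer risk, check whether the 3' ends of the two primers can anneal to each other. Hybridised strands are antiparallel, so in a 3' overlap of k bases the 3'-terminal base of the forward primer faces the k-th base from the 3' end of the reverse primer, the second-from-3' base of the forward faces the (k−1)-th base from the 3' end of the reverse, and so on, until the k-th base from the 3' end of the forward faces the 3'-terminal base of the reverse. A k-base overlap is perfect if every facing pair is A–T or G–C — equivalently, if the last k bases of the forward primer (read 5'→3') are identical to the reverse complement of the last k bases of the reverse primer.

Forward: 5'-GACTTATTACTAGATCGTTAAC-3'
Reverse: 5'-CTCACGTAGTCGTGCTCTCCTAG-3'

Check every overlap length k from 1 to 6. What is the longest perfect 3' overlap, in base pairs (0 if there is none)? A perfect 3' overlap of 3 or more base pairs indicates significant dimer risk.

Last 6 bases (5'→3') — forward …GTTAAC, reverse …TCCTAG.
Reverse complement of the reverse primer's last 6 bases: CTAGGA; its first k bases are the reverse complement of the reverse primer's last k bases, so a perfect k-base overlap needs the forward primer's last k bases to equal them.
Comparing (forward last k vs required): k=1: C vs C ✓; k=2: AC vs CT ✗; k=3: AAC vs CTA ✗; k=4: TAAC vs CTAG ✗; k=5: TTAAC vs CTAGG ✗; k=6: GTTAAC vs CTAGGA ✗.
Only k = 1 is perfect, so the longest perfect 3' overlap is 1.

Longest perfect overlap: 1 complementary base pair; below the dimer-risk threshold (threshold 3).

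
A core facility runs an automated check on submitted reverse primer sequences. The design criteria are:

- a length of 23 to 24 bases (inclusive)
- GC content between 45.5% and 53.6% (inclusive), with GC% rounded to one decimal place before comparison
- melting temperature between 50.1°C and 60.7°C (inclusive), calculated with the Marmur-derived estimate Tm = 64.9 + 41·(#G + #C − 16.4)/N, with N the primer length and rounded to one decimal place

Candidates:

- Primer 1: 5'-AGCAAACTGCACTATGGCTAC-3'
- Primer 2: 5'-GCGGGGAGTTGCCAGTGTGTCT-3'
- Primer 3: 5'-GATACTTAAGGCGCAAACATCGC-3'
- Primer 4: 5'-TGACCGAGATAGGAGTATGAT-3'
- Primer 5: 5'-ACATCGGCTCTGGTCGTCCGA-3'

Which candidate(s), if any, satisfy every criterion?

Primer 3 only.

Primer 1 (21 nt, A=7 T=4 G=4 C=6): length 21, outside 23–24 ✗; GC 10/21 = 47.6% ✓; Tm = 64.9 + 41·(10 − 16.4)/21 = 52.4°C ✓ — fails.
Primer 2 (22 nt, A=2 T=6 G=10 C=4): length 22, outside 23–24 ✗; GC 14/22 = 63.6%, outside 45.5–53.6% ✗; Tm = 64.9 + 41·(14 − 16.4)/22 = 60.4°C ✓ — fails.
Primer 3 (23 nt, A=8 T=4 G=5 C=6): length 23 ✓; GC 11/23 = 47.8% ✓; Tm = 64.9 + 41·(11 − 16.4)/23 = 55.3°C ✓ — passes.
Primer 4 (21 nt, A=7 T=5 G=7 C=2): length 21, outside 23–24 ✗; GC 9/21 = 42.9%, outside 45.5–53.6% ✗; Tm = 64.9 + 41·(9 − 16.4)/21 = 50.5°C ✓ — fails.
Primer 5 (21 nt, A=3 T=5 G=6 C=7): length 21, outside 23–24 ✗; GC 13/21 = 61.9%, outside 45.5–53.6% ✗; Tm = 64.9 + 41·(13 − 16.4)/21 = 58.3°C ✓ — fails.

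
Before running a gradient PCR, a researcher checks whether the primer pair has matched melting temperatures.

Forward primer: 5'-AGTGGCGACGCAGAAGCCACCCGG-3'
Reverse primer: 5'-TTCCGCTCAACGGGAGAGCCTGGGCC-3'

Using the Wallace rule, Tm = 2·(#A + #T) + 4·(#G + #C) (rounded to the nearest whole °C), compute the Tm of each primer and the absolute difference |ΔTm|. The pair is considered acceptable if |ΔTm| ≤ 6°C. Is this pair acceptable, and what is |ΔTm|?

Forward: A=6 T=1 G=9 C=8 → Tm = 2·7 + 4·17 = 82°C.
Reverse: A=4 T=4 G=9 C=9 → Tm = 2·8 + 4·18 = 88°C.
|ΔTm| = |82 − 88| = 6°C, ≤ 6°C.

|ΔTm| = 6°C; the pair is acceptable.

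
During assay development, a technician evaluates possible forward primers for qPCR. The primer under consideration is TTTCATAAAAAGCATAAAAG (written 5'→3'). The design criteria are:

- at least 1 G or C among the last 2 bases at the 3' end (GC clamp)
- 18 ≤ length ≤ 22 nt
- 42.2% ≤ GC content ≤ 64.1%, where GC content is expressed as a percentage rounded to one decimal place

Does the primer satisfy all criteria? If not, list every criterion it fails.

Fails: GC content.

Base counts: A=11, T=5, G=2, C=2 (length 20).
GC clamp: 3' end AG has 1 G/C ✓
length: length 20 ✓
GC content: GC 4/20 = 20.0%, outside 42.2–64.1% ✗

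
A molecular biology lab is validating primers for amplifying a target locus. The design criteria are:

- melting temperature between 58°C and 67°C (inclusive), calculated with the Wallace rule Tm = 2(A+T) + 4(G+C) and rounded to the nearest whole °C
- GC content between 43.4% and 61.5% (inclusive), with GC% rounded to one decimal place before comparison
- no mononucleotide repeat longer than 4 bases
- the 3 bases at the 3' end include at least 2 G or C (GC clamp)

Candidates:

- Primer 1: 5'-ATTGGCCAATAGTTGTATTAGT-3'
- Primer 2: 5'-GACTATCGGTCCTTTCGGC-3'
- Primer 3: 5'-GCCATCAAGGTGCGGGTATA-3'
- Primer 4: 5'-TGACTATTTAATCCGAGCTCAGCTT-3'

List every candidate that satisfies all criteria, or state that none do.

Primer 1 (22 nt, A=6 T=9 G=5 C=2): Tm = 2·15 + 4·7 = 58°C ✓; GC 7/22 = 31.8%, outside 43.4–61.5% ✗; longest run = 2 ✓; 3' end AGT has 1 G/C, need ≥2 ✗ — fails.
Primer 2 (19 nt, A=2 T=6 G=5 C=6): Tm = 2·8 + 4·11 = 60°C ✓; GC 11/19 = 57.9% ✓; longest run = 3 ✓; 3' end GGC has 3 G/C ✓ — passes.
Primer 3 (20 nt, A=5 T=4 G=7 C=4): Tm = 2·9 + 4·11 = 62°C ✓; GC 11/20 = 55.0% ✓; longest run = 3 ✓; 3' end ATA has 0 G/C, need ≥2 ✗ — fails.
Primer 4 (25 nt, A=6 T=9 G=4 C=6): Tm = 2·15 + 4·10 = 70°C, outside 58–67°C ✗; GC 10/25 = 40.0%, outside 43.4–61.5% ✗; longest run = 3 ✓; 3' end CTT has 1 G/C, need ≥2 ✗ — fails.

Primer 2 only.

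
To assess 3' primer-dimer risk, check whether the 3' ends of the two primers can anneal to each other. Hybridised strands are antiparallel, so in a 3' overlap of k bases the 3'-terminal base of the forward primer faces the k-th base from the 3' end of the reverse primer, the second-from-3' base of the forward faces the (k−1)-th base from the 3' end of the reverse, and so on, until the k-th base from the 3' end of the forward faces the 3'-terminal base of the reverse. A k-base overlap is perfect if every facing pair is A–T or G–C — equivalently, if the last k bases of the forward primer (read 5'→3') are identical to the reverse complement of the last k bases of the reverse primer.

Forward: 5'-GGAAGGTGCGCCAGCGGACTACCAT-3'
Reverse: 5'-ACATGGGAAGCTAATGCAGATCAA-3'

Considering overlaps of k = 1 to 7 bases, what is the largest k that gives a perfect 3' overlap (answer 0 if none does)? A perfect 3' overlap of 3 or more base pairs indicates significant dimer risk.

Longest perfect overlap: 1 complementary base pair; below the dimer-risk threshold (threshold 3).

Last 7 bases (5'→3') — forward …CTACCAT, reverse …AGATCAA.
Reverse complement of the reverse primer's last 7 bases: TTGATCT; its first k bases are the reverse complement of the reverse primer's last k bases, so a perfect k-base overlap needs the forward primer's last k bases to equal them.
Comparing (forward last k vs required): k=1: T vs T ✓; k=2: AT vs TT ✗; k=3: CAT vs TTG ✗; k=4: CCAT vs TTGA ✗; k=5: ACCAT vs TTGAT ✗; k=6: TACCAT vs TTGATC ✗; k=7: CTACCAT vs TTGATCT ✗.
Only k = 1 is perfect, so the longest perfect 3' overlap is 1.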